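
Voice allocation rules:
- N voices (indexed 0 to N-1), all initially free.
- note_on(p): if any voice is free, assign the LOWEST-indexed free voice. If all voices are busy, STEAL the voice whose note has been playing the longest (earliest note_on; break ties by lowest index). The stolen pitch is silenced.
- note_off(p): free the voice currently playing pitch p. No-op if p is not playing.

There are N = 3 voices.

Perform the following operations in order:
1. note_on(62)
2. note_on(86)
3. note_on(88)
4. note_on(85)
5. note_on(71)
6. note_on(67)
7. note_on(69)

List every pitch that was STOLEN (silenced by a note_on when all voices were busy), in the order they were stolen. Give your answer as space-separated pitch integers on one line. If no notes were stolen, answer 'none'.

Answer: 62 86 88 85

Derivation:
Op 1: note_on(62): voice 0 is free -> assigned | voices=[62 - -]
Op 2: note_on(86): voice 1 is free -> assigned | voices=[62 86 -]
Op 3: note_on(88): voice 2 is free -> assigned | voices=[62 86 88]
Op 4: note_on(85): all voices busy, STEAL voice 0 (pitch 62, oldest) -> assign | voices=[85 86 88]
Op 5: note_on(71): all voices busy, STEAL voice 1 (pitch 86, oldest) -> assign | voices=[85 71 88]
Op 6: note_on(67): all voices busy, STEAL voice 2 (pitch 88, oldest) -> assign | voices=[85 71 67]
Op 7: note_on(69): all voices busy, STEAL voice 0 (pitch 85, oldest) -> assign | voices=[69 71 67]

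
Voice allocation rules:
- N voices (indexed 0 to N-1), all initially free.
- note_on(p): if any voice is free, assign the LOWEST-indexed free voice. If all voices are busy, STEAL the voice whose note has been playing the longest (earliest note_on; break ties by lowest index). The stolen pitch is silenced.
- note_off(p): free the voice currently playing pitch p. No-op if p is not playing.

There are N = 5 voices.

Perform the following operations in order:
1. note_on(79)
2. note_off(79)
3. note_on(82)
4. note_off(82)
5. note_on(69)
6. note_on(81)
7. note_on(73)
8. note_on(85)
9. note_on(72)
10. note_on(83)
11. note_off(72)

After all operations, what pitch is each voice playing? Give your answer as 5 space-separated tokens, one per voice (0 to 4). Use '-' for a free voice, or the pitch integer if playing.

Op 1: note_on(79): voice 0 is free -> assigned | voices=[79 - - - -]
Op 2: note_off(79): free voice 0 | voices=[- - - - -]
Op 3: note_on(82): voice 0 is free -> assigned | voices=[82 - - - -]
Op 4: note_off(82): free voice 0 | voices=[- - - - -]
Op 5: note_on(69): voice 0 is free -> assigned | voices=[69 - - - -]
Op 6: note_on(81): voice 1 is free -> assigned | voices=[69 81 - - -]
Op 7: note_on(73): voice 2 is free -> assigned | voices=[69 81 73 - -]
Op 8: note_on(85): voice 3 is free -> assigned | voices=[69 81 73 85 -]
Op 9: note_on(72): voice 4 is free -> assigned | voices=[69 81 73 85 72]
Op 10: note_on(83): all voices busy, STEAL voice 0 (pitch 69, oldest) -> assign | voices=[83 81 73 85 72]
Op 11: note_off(72): free voice 4 | voices=[83 81 73 85 -]

Answer: 83 81 73 85 -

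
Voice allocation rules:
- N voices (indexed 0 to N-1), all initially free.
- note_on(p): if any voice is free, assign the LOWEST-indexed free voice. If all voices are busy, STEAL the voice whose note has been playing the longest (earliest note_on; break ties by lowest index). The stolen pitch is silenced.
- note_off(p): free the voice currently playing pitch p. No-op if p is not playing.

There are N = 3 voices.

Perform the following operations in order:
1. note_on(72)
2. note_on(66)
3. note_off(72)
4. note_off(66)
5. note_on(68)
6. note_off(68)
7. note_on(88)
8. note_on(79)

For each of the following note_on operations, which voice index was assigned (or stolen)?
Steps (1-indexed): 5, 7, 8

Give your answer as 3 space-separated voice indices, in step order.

Op 1: note_on(72): voice 0 is free -> assigned | voices=[72 - -]
Op 2: note_on(66): voice 1 is free -> assigned | voices=[72 66 -]
Op 3: note_off(72): free voice 0 | voices=[- 66 -]
Op 4: note_off(66): free voice 1 | voices=[- - -]
Op 5: note_on(68): voice 0 is free -> assigned | voices=[68 - -]
Op 6: note_off(68): free voice 0 | voices=[- - -]
Op 7: note_on(88): voice 0 is free -> assigned | voices=[88 - -]
Op 8: note_on(79): voice 1 is free -> assigned | voices=[88 79 -]

Answer: 0 0 1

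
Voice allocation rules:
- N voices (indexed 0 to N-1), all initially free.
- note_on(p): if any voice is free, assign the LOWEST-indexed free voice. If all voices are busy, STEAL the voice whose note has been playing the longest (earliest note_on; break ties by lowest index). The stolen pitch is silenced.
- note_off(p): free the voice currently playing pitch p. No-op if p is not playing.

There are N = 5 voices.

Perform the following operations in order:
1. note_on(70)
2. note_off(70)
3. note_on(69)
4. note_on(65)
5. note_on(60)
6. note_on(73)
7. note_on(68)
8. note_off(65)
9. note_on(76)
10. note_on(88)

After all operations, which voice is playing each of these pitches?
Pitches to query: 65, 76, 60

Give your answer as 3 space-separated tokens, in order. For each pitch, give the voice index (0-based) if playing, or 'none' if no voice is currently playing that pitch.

Op 1: note_on(70): voice 0 is free -> assigned | voices=[70 - - - -]
Op 2: note_off(70): free voice 0 | voices=[- - - - -]
Op 3: note_on(69): voice 0 is free -> assigned | voices=[69 - - - -]
Op 4: note_on(65): voice 1 is free -> assigned | voices=[69 65 - - -]
Op 5: note_on(60): voice 2 is free -> assigned | voices=[69 65 60 - -]
Op 6: note_on(73): voice 3 is free -> assigned | voices=[69 65 60 73 -]
Op 7: note_on(68): voice 4 is free -> assigned | voices=[69 65 60 73 68]
Op 8: note_off(65): free voice 1 | voices=[69 - 60 73 68]
Op 9: note_on(76): voice 1 is free -> assigned | voices=[69 76 60 73 68]
Op 10: note_on(88): all voices busy, STEAL voice 0 (pitch 69, oldest) -> assign | voices=[88 76 60 73 68]

Answer: none 1 2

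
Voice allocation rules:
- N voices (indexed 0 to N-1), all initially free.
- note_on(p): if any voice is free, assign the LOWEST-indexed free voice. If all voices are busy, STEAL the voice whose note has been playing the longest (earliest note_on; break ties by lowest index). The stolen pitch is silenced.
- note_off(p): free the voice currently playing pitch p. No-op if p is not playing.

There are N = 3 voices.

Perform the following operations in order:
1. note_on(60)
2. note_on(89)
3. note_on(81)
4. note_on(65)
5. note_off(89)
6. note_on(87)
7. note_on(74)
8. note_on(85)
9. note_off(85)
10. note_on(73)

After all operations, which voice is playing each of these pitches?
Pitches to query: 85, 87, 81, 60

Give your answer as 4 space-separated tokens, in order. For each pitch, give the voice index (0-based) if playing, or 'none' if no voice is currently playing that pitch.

Answer: none 1 none none

Derivation:
Op 1: note_on(60): voice 0 is free -> assigned | voices=[60 - -]
Op 2: note_on(89): voice 1 is free -> assigned | voices=[60 89 -]
Op 3: note_on(81): voice 2 is free -> assigned | voices=[60 89 81]
Op 4: note_on(65): all voices busy, STEAL voice 0 (pitch 60, oldest) -> assign | voices=[65 89 81]
Op 5: note_off(89): free voice 1 | voices=[65 - 81]
Op 6: note_on(87): voice 1 is free -> assigned | voices=[65 87 81]
Op 7: note_on(74): all voices busy, STEAL voice 2 (pitch 81, oldest) -> assign | voices=[65 87 74]
Op 8: note_on(85): all voices busy, STEAL voice 0 (pitch 65, oldest) -> assign | voices=[85 87 74]
Op 9: note_off(85): free voice 0 | voices=[- 87 74]
Op 10: note_on(73): voice 0 is free -> assigned | voices=[73 87 74]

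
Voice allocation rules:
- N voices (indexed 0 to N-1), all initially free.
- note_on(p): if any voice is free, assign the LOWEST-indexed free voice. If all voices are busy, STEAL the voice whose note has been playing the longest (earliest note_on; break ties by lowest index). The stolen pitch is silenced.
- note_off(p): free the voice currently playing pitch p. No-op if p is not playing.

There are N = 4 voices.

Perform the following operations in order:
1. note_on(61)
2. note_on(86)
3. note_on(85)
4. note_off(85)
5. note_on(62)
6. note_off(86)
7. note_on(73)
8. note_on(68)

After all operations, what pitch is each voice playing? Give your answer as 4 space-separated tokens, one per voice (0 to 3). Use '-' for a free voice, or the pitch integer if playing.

Answer: 61 73 62 68

Derivation:
Op 1: note_on(61): voice 0 is free -> assigned | voices=[61 - - -]
Op 2: note_on(86): voice 1 is free -> assigned | voices=[61 86 - -]
Op 3: note_on(85): voice 2 is free -> assigned | voices=[61 86 85 -]
Op 4: note_off(85): free voice 2 | voices=[61 86 - -]
Op 5: note_on(62): voice 2 is free -> assigned | voices=[61 86 62 -]
Op 6: note_off(86): free voice 1 | voices=[61 - 62 -]
Op 7: note_on(73): voice 1 is free -> assigned | voices=[61 73 62 -]
Op 8: note_on(68): voice 3 is free -> assigned | voices=[61 73 62 68]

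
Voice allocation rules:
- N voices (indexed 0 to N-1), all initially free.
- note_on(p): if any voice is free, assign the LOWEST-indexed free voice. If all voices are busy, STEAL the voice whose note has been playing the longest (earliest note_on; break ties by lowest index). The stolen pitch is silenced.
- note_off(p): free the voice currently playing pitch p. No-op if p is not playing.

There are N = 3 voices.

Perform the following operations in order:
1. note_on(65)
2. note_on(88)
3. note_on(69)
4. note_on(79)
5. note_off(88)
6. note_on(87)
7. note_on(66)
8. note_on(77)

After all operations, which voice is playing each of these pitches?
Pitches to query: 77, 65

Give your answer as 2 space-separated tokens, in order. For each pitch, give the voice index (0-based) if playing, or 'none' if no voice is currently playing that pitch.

Op 1: note_on(65): voice 0 is free -> assigned | voices=[65 - -]
Op 2: note_on(88): voice 1 is free -> assigned | voices=[65 88 -]
Op 3: note_on(69): voice 2 is free -> assigned | voices=[65 88 69]
Op 4: note_on(79): all voices busy, STEAL voice 0 (pitch 65, oldest) -> assign | voices=[79 88 69]
Op 5: note_off(88): free voice 1 | voices=[79 - 69]
Op 6: note_on(87): voice 1 is free -> assigned | voices=[79 87 69]
Op 7: note_on(66): all voices busy, STEAL voice 2 (pitch 69, oldest) -> assign | voices=[79 87 66]
Op 8: note_on(77): all voices busy, STEAL voice 0 (pitch 79, oldest) -> assign | voices=[77 87 66]

Answer: 0 none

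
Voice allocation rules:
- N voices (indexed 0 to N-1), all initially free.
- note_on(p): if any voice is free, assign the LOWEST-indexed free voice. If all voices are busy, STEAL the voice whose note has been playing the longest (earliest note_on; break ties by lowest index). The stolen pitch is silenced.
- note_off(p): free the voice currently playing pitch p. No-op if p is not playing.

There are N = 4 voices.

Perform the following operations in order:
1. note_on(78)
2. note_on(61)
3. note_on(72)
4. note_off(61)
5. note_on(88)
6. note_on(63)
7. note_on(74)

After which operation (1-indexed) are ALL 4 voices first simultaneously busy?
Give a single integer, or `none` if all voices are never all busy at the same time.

Op 1: note_on(78): voice 0 is free -> assigned | voices=[78 - - -]
Op 2: note_on(61): voice 1 is free -> assigned | voices=[78 61 - -]
Op 3: note_on(72): voice 2 is free -> assigned | voices=[78 61 72 -]
Op 4: note_off(61): free voice 1 | voices=[78 - 72 -]
Op 5: note_on(88): voice 1 is free -> assigned | voices=[78 88 72 -]
Op 6: note_on(63): voice 3 is free -> assigned | voices=[78 88 72 63]
Op 7: note_on(74): all voices busy, STEAL voice 0 (pitch 78, oldest) -> assign | voices=[74 88 72 63]

Answer: 6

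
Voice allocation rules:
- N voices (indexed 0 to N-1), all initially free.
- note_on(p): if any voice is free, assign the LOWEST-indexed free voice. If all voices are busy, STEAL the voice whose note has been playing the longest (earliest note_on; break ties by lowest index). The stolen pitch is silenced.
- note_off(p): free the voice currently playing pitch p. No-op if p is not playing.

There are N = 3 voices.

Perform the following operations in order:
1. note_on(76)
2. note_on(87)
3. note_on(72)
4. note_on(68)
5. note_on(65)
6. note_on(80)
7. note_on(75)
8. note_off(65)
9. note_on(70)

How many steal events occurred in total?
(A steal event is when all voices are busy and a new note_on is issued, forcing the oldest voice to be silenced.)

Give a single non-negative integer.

Op 1: note_on(76): voice 0 is free -> assigned | voices=[76 - -]
Op 2: note_on(87): voice 1 is free -> assigned | voices=[76 87 -]
Op 3: note_on(72): voice 2 is free -> assigned | voices=[76 87 72]
Op 4: note_on(68): all voices busy, STEAL voice 0 (pitch 76, oldest) -> assign | voices=[68 87 72]
Op 5: note_on(65): all voices busy, STEAL voice 1 (pitch 87, oldest) -> assign | voices=[68 65 72]
Op 6: note_on(80): all voices busy, STEAL voice 2 (pitch 72, oldest) -> assign | voices=[68 65 80]
Op 7: note_on(75): all voices busy, STEAL voice 0 (pitch 68, oldest) -> assign | voices=[75 65 80]
Op 8: note_off(65): free voice 1 | voices=[75 - 80]
Op 9: note_on(70): voice 1 is free -> assigned | voices=[75 70 80]

Answer: 4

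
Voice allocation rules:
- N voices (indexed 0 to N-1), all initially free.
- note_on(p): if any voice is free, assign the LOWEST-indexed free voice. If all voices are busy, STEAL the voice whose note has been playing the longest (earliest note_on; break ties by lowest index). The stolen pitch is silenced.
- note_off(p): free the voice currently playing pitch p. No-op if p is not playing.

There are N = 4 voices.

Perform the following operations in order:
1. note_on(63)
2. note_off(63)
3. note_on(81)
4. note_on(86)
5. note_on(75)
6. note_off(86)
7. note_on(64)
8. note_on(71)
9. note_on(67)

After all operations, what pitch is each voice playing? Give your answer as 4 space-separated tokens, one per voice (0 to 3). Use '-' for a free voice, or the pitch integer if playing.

Answer: 67 64 75 71

Derivation:
Op 1: note_on(63): voice 0 is free -> assigned | voices=[63 - - -]
Op 2: note_off(63): free voice 0 | voices=[- - - -]
Op 3: note_on(81): voice 0 is free -> assigned | voices=[81 - - -]
Op 4: note_on(86): voice 1 is free -> assigned | voices=[81 86 - -]
Op 5: note_on(75): voice 2 is free -> assigned | voices=[81 86 75 -]
Op 6: note_off(86): free voice 1 | voices=[81 - 75 -]
Op 7: note_on(64): voice 1 is free -> assigned | voices=[81 64 75 -]
Op 8: note_on(71): voice 3 is free -> assigned | voices=[81 64 75 71]
Op 9: note_on(67): all voices busy, STEAL voice 0 (pitch 81, oldest) -> assign | voices=[67 64 75 71]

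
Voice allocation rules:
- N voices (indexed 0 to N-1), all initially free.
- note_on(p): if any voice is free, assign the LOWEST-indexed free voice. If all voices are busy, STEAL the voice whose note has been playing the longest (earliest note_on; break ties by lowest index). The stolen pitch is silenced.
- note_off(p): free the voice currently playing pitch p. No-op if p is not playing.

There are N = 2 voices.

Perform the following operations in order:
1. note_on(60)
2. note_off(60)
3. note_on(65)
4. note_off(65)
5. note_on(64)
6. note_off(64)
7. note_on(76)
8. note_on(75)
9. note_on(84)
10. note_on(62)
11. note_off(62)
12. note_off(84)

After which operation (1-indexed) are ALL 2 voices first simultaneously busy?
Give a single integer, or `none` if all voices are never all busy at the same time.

Answer: 8

Derivation:
Op 1: note_on(60): voice 0 is free -> assigned | voices=[60 -]
Op 2: note_off(60): free voice 0 | voices=[- -]
Op 3: note_on(65): voice 0 is free -> assigned | voices=[65 -]
Op 4: note_off(65): free voice 0 | voices=[- -]
Op 5: note_on(64): voice 0 is free -> assigned | voices=[64 -]
Op 6: note_off(64): free voice 0 | voices=[- -]
Op 7: note_on(76): voice 0 is free -> assigned | voices=[76 -]
Op 8: note_on(75): voice 1 is free -> assigned | voices=[76 75]
Op 9: note_on(84): all voices busy, STEAL voice 0 (pitch 76, oldest) -> assign | voices=[84 75]
Op 10: note_on(62): all voices busy, STEAL voice 1 (pitch 75, oldest) -> assign | voices=[84 62]
Op 11: note_off(62): free voice 1 | voices=[84 -]
Op 12: note_off(84): free voice 0 | voices=[- -]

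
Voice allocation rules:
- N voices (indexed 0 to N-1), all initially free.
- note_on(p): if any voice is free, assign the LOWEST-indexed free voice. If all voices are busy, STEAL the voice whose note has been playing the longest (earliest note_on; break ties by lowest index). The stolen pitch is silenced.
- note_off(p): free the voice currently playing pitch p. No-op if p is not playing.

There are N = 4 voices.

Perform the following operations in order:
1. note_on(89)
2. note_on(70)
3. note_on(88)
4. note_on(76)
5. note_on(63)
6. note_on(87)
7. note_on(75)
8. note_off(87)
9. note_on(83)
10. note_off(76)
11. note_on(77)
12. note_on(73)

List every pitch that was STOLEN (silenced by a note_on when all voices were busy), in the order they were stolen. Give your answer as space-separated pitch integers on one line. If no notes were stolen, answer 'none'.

Answer: 89 70 88 63

Derivation:
Op 1: note_on(89): voice 0 is free -> assigned | voices=[89 - - -]
Op 2: note_on(70): voice 1 is free -> assigned | voices=[89 70 - -]
Op 3: note_on(88): voice 2 is free -> assigned | voices=[89 70 88 -]
Op 4: note_on(76): voice 3 is free -> assigned | voices=[89 70 88 76]
Op 5: note_on(63): all voices busy, STEAL voice 0 (pitch 89, oldest) -> assign | voices=[63 70 88 76]
Op 6: note_on(87): all voices busy, STEAL voice 1 (pitch 70, oldest) -> assign | voices=[63 87 88 76]
Op 7: note_on(75): all voices busy, STEAL voice 2 (pitch 88, oldest) -> assign | voices=[63 87 75 76]
Op 8: note_off(87): free voice 1 | voices=[63 - 75 76]
Op 9: note_on(83): voice 1 is free -> assigned | voices=[63 83 75 76]
Op 10: note_off(76): free voice 3 | voices=[63 83 75 -]
Op 11: note_on(77): voice 3 is free -> assigned | voices=[63 83 75 77]
Op 12: note_on(73): all voices busy, STEAL voice 0 (pitch 63, oldest) -> assign | voices=[73 83 75 77]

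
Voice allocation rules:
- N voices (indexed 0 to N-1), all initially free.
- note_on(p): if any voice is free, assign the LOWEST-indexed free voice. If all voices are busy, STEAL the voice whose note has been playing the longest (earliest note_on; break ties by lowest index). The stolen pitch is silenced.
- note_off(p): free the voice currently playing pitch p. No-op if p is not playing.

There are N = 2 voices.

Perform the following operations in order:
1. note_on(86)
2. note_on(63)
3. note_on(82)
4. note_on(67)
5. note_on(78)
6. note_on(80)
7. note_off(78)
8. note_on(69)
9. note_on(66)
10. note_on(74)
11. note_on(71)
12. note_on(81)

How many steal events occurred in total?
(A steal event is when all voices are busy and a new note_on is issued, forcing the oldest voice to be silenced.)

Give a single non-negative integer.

Op 1: note_on(86): voice 0 is free -> assigned | voices=[86 -]
Op 2: note_on(63): voice 1 is free -> assigned | voices=[86 63]
Op 3: note_on(82): all voices busy, STEAL voice 0 (pitch 86, oldest) -> assign | voices=[82 63]
Op 4: note_on(67): all voices busy, STEAL voice 1 (pitch 63, oldest) -> assign | voices=[82 67]
Op 5: note_on(78): all voices busy, STEAL voice 0 (pitch 82, oldest) -> assign | voices=[78 67]
Op 6: note_on(80): all voices busy, STEAL voice 1 (pitch 67, oldest) -> assign | voices=[78 80]
Op 7: note_off(78): free voice 0 | voices=[- 80]
Op 8: note_on(69): voice 0 is free -> assigned | voices=[69 80]
Op 9: note_on(66): all voices busy, STEAL voice 1 (pitch 80, oldest) -> assign | voices=[69 66]
Op 10: note_on(74): all voices busy, STEAL voice 0 (pitch 69, oldest) -> assign | voices=[74 66]
Op 11: note_on(71): all voices busy, STEAL voice 1 (pitch 66, oldest) -> assign | voices=[74 71]
Op 12: note_on(81): all voices busy, STEAL voice 0 (pitch 74, oldest) -> assign | voices=[81 71]

Answer: 8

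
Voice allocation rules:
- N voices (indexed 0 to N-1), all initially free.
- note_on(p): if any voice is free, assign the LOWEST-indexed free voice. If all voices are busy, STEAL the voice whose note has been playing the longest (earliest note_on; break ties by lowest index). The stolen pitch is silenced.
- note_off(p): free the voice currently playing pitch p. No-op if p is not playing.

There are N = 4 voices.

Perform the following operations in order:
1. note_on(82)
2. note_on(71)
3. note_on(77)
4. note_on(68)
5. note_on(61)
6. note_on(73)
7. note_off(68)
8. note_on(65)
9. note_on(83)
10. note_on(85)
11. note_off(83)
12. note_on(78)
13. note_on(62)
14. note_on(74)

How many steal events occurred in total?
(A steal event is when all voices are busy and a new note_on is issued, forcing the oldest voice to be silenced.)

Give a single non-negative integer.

Answer: 6

Derivation:
Op 1: note_on(82): voice 0 is free -> assigned | voices=[82 - - -]
Op 2: note_on(71): voice 1 is free -> assigned | voices=[82 71 - -]
Op 3: note_on(77): voice 2 is free -> assigned | voices=[82 71 77 -]
Op 4: note_on(68): voice 3 is free -> assigned | voices=[82 71 77 68]
Op 5: note_on(61): all voices busy, STEAL voice 0 (pitch 82, oldest) -> assign | voices=[61 71 77 68]
Op 6: note_on(73): all voices busy, STEAL voice 1 (pitch 71, oldest) -> assign | voices=[61 73 77 68]
Op 7: note_off(68): free voice 3 | voices=[61 73 77 -]
Op 8: note_on(65): voice 3 is free -> assigned | voices=[61 73 77 65]
Op 9: note_on(83): all voices busy, STEAL voice 2 (pitch 77, oldest) -> assign | voices=[61 73 83 65]
Op 10: note_on(85): all voices busy, STEAL voice 0 (pitch 61, oldest) -> assign | voices=[85 73 83 65]
Op 11: note_off(83): free voice 2 | voices=[85 73 - 65]
Op 12: note_on(78): voice 2 is free -> assigned | voices=[85 73 78 65]
Op 13: note_on(62): all voices busy, STEAL voice 1 (pitch 73, oldest) -> assign | voices=[85 62 78 65]
Op 14: note_on(74): all voices busy, STEAL voice 3 (pitch 65, oldest) -> assign | voices=[85 62 78 74]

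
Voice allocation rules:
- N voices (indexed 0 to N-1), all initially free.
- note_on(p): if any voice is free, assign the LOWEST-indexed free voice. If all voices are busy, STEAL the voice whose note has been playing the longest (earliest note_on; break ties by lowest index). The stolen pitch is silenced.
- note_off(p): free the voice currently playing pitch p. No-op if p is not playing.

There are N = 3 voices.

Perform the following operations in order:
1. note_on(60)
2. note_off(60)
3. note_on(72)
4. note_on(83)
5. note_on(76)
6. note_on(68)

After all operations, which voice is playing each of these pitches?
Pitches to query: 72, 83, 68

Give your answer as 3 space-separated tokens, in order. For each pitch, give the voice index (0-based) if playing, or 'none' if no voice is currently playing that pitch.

Answer: none 1 0

Derivation:
Op 1: note_on(60): voice 0 is free -> assigned | voices=[60 - -]
Op 2: note_off(60): free voice 0 | voices=[- - -]
Op 3: note_on(72): voice 0 is free -> assigned | voices=[72 - -]
Op 4: note_on(83): voice 1 is free -> assigned | voices=[72 83 -]
Op 5: note_on(76): voice 2 is free -> assigned | voices=[72 83 76]
Op 6: note_on(68): all voices busy, STEAL voice 0 (pitch 72, oldest) -> assign | voices=[68 83 76]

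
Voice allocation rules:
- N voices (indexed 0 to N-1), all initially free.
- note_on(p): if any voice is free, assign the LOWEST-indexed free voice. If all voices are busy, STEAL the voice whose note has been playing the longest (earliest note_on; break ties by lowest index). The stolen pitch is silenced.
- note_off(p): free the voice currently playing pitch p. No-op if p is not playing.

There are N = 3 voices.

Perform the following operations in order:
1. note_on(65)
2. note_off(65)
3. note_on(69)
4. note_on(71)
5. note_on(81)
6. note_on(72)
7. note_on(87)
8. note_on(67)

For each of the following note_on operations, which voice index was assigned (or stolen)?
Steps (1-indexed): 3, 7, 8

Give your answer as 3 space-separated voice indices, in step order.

Answer: 0 1 2

Derivation:
Op 1: note_on(65): voice 0 is free -> assigned | voices=[65 - -]
Op 2: note_off(65): free voice 0 | voices=[- - -]
Op 3: note_on(69): voice 0 is free -> assigned | voices=[69 - -]
Op 4: note_on(71): voice 1 is free -> assigned | voices=[69 71 -]
Op 5: note_on(81): voice 2 is free -> assigned | voices=[69 71 81]
Op 6: note_on(72): all voices busy, STEAL voice 0 (pitch 69, oldest) -> assign | voices=[72 71 81]
Op 7: note_on(87): all voices busy, STEAL voice 1 (pitch 71, oldest) -> assign | voices=[72 87 81]
Op 8: note_on(67): all voices busy, STEAL voice 2 (pitch 81, oldest) -> assign | voices=[72 87 67]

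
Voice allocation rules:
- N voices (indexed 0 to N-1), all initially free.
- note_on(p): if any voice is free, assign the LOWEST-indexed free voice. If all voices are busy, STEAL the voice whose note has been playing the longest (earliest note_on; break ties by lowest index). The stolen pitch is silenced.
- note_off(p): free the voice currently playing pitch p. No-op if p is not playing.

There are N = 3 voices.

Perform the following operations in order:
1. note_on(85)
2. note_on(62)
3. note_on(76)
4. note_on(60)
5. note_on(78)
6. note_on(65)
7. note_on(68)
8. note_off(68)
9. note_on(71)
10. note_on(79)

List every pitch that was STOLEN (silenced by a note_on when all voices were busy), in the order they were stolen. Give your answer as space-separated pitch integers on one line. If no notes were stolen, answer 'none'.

Answer: 85 62 76 60 78

Derivation:
Op 1: note_on(85): voice 0 is free -> assigned | voices=[85 - -]
Op 2: note_on(62): voice 1 is free -> assigned | voices=[85 62 -]
Op 3: note_on(76): voice 2 is free -> assigned | voices=[85 62 76]
Op 4: note_on(60): all voices busy, STEAL voice 0 (pitch 85, oldest) -> assign | voices=[60 62 76]
Op 5: note_on(78): all voices busy, STEAL voice 1 (pitch 62, oldest) -> assign | voices=[60 78 76]
Op 6: note_on(65): all voices busy, STEAL voice 2 (pitch 76, oldest) -> assign | voices=[60 78 65]
Op 7: note_on(68): all voices busy, STEAL voice 0 (pitch 60, oldest) -> assign | voices=[68 78 65]
Op 8: note_off(68): free voice 0 | voices=[- 78 65]
Op 9: note_on(71): voice 0 is free -> assigned | voices=[71 78 65]
Op 10: note_on(79): all voices busy, STEAL voice 1 (pitch 78, oldest) -> assign | voices=[71 79 65]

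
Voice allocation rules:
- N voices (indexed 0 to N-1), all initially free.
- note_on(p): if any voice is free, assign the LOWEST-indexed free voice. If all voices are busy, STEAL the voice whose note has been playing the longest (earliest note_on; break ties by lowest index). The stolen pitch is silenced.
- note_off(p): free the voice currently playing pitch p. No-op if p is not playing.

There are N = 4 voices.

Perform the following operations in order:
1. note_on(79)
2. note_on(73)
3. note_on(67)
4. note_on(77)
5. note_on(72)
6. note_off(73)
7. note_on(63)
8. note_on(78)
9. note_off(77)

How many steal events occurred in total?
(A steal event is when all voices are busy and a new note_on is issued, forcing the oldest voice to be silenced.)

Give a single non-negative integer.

Op 1: note_on(79): voice 0 is free -> assigned | voices=[79 - - -]
Op 2: note_on(73): voice 1 is free -> assigned | voices=[79 73 - -]
Op 3: note_on(67): voice 2 is free -> assigned | voices=[79 73 67 -]
Op 4: note_on(77): voice 3 is free -> assigned | voices=[79 73 67 77]
Op 5: note_on(72): all voices busy, STEAL voice 0 (pitch 79, oldest) -> assign | voices=[72 73 67 77]
Op 6: note_off(73): free voice 1 | voices=[72 - 67 77]
Op 7: note_on(63): voice 1 is free -> assigned | voices=[72 63 67 77]
Op 8: note_on(78): all voices busy, STEAL voice 2 (pitch 67, oldest) -> assign | voices=[72 63 78 77]
Op 9: note_off(77): free voice 3 | voices=[72 63 78 -]

Answer: 2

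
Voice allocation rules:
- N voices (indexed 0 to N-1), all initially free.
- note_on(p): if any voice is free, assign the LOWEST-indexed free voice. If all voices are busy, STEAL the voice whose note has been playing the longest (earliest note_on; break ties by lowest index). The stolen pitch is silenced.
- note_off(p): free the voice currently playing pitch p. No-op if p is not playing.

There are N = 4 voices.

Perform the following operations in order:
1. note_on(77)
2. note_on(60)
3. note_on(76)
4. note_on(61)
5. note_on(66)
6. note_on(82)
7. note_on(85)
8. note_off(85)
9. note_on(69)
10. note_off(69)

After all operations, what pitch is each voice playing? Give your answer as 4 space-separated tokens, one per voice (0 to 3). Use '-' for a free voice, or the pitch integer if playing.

Op 1: note_on(77): voice 0 is free -> assigned | voices=[77 - - -]
Op 2: note_on(60): voice 1 is free -> assigned | voices=[77 60 - -]
Op 3: note_on(76): voice 2 is free -> assigned | voices=[77 60 76 -]
Op 4: note_on(61): voice 3 is free -> assigned | voices=[77 60 76 61]
Op 5: note_on(66): all voices busy, STEAL voice 0 (pitch 77, oldest) -> assign | voices=[66 60 76 61]
Op 6: note_on(82): all voices busy, STEAL voice 1 (pitch 60, oldest) -> assign | voices=[66 82 76 61]
Op 7: note_on(85): all voices busy, STEAL voice 2 (pitch 76, oldest) -> assign | voices=[66 82 85 61]
Op 8: note_off(85): free voice 2 | voices=[66 82 - 61]
Op 9: note_on(69): voice 2 is free -> assigned | voices=[66 82 69 61]
Op 10: note_off(69): free voice 2 | voices=[66 82 - 61]

Answer: 66 82 - 61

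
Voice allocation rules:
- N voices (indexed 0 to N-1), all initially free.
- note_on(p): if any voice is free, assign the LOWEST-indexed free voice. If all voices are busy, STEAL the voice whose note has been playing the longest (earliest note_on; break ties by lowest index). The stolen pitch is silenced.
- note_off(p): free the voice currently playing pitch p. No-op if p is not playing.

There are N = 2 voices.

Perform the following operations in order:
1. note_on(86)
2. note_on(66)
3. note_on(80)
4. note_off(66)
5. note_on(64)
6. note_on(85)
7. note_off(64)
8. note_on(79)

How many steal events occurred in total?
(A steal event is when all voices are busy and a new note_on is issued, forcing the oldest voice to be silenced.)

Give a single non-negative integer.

Answer: 2

Derivation:
Op 1: note_on(86): voice 0 is free -> assigned | voices=[86 -]
Op 2: note_on(66): voice 1 is free -> assigned | voices=[86 66]
Op 3: note_on(80): all voices busy, STEAL voice 0 (pitch 86, oldest) -> assign | voices=[80 66]
Op 4: note_off(66): free voice 1 | voices=[80 -]
Op 5: note_on(64): voice 1 is free -> assigned | voices=[80 64]
Op 6: note_on(85): all voices busy, STEAL voice 0 (pitch 80, oldest) -> assign | voices=[85 64]
Op 7: note_off(64): free voice 1 | voices=[85 -]
Op 8: note_on(79): voice 1 is free -> assigned | voices=[85 79]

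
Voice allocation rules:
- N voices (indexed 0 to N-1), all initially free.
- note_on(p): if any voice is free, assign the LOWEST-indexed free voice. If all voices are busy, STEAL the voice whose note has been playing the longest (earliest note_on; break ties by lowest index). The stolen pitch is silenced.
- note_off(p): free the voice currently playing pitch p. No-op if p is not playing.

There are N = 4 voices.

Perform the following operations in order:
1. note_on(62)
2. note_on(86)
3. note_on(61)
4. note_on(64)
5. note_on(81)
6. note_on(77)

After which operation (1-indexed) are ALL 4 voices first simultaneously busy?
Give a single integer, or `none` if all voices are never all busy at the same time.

Op 1: note_on(62): voice 0 is free -> assigned | voices=[62 - - -]
Op 2: note_on(86): voice 1 is free -> assigned | voices=[62 86 - -]
Op 3: note_on(61): voice 2 is free -> assigned | voices=[62 86 61 -]
Op 4: note_on(64): voice 3 is free -> assigned | voices=[62 86 61 64]
Op 5: note_on(81): all voices busy, STEAL voice 0 (pitch 62, oldest) -> assign | voices=[81 86 61 64]
Op 6: note_on(77): all voices busy, STEAL voice 1 (pitch 86, oldest) -> assign | voices=[81 77 61 64]

Answer: 4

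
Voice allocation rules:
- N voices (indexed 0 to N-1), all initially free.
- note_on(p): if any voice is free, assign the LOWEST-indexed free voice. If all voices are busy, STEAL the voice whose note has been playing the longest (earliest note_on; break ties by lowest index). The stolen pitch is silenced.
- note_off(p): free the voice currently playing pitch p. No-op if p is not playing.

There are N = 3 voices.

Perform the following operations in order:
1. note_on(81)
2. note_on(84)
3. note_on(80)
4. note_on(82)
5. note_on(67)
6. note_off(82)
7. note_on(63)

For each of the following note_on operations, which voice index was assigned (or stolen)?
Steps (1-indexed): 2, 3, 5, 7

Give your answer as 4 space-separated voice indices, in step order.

Op 1: note_on(81): voice 0 is free -> assigned | voices=[81 - -]
Op 2: note_on(84): voice 1 is free -> assigned | voices=[81 84 -]
Op 3: note_on(80): voice 2 is free -> assigned | voices=[81 84 80]
Op 4: note_on(82): all voices busy, STEAL voice 0 (pitch 81, oldest) -> assign | voices=[82 84 80]
Op 5: note_on(67): all voices busy, STEAL voice 1 (pitch 84, oldest) -> assign | voices=[82 67 80]
Op 6: note_off(82): free voice 0 | voices=[- 67 80]
Op 7: note_on(63): voice 0 is free -> assigned | voices=[63 67 80]

Answer: 1 2 1 0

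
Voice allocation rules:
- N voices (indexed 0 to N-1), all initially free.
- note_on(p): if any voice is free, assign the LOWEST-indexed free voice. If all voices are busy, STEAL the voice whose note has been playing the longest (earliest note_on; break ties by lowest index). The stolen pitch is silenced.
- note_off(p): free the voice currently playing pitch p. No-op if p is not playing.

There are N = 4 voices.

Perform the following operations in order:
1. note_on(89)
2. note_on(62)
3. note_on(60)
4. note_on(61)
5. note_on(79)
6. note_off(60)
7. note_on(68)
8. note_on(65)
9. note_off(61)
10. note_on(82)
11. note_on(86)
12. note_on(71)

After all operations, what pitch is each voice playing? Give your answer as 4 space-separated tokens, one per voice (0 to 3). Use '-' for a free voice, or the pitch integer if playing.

Op 1: note_on(89): voice 0 is free -> assigned | voices=[89 - - -]
Op 2: note_on(62): voice 1 is free -> assigned | voices=[89 62 - -]
Op 3: note_on(60): voice 2 is free -> assigned | voices=[89 62 60 -]
Op 4: note_on(61): voice 3 is free -> assigned | voices=[89 62 60 61]
Op 5: note_on(79): all voices busy, STEAL voice 0 (pitch 89, oldest) -> assign | voices=[79 62 60 61]
Op 6: note_off(60): free voice 2 | voices=[79 62 - 61]
Op 7: note_on(68): voice 2 is free -> assigned | voices=[79 62 68 61]
Op 8: note_on(65): all voices busy, STEAL voice 1 (pitch 62, oldest) -> assign | voices=[79 65 68 61]
Op 9: note_off(61): free voice 3 | voices=[79 65 68 -]
Op 10: note_on(82): voice 3 is free -> assigned | voices=[79 65 68 82]
Op 11: note_on(86): all voices busy, STEAL voice 0 (pitch 79, oldest) -> assign | voices=[86 65 68 82]
Op 12: note_on(71): all voices busy, STEAL voice 2 (pitch 68, oldest) -> assign | voices=[86 65 71 82]

Answer: 86 65 71 82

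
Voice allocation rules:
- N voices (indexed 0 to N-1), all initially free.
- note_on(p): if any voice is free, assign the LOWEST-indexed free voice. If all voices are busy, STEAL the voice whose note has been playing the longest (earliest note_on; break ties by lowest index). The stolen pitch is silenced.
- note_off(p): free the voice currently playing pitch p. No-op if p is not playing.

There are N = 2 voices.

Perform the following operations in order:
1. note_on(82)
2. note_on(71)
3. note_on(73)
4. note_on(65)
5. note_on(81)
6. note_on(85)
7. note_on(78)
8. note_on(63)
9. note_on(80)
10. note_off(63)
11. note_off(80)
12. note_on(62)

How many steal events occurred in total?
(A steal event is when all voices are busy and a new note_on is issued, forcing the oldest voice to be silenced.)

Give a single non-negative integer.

Op 1: note_on(82): voice 0 is free -> assigned | voices=[82 -]
Op 2: note_on(71): voice 1 is free -> assigned | voices=[82 71]
Op 3: note_on(73): all voices busy, STEAL voice 0 (pitch 82, oldest) -> assign | voices=[73 71]
Op 4: note_on(65): all voices busy, STEAL voice 1 (pitch 71, oldest) -> assign | voices=[73 65]
Op 5: note_on(81): all voices busy, STEAL voice 0 (pitch 73, oldest) -> assign | voices=[81 65]
Op 6: note_on(85): all voices busy, STEAL voice 1 (pitch 65, oldest) -> assign | voices=[81 85]
Op 7: note_on(78): all voices busy, STEAL voice 0 (pitch 81, oldest) -> assign | voices=[78 85]
Op 8: note_on(63): all voices busy, STEAL voice 1 (pitch 85, oldest) -> assign | voices=[78 63]
Op 9: note_on(80): all voices busy, STEAL voice 0 (pitch 78, oldest) -> assign | voices=[80 63]
Op 10: note_off(63): free voice 1 | voices=[80 -]
Op 11: note_off(80): free voice 0 | voices=[- -]
Op 12: note_on(62): voice 0 is free -> assigned | voices=[62 -]

Answer: 7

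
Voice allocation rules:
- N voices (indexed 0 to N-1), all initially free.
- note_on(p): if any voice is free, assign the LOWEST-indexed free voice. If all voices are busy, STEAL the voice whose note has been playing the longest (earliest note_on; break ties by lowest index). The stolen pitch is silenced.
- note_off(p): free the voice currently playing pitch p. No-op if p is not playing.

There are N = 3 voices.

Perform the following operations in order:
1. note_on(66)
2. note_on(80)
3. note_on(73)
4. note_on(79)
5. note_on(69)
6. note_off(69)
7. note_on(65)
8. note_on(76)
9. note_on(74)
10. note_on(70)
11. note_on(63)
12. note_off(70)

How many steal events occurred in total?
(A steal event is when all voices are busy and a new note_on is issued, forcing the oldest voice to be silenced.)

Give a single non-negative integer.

Op 1: note_on(66): voice 0 is free -> assigned | voices=[66 - -]
Op 2: note_on(80): voice 1 is free -> assigned | voices=[66 80 -]
Op 3: note_on(73): voice 2 is free -> assigned | voices=[66 80 73]
Op 4: note_on(79): all voices busy, STEAL voice 0 (pitch 66, oldest) -> assign | voices=[79 80 73]
Op 5: note_on(69): all voices busy, STEAL voice 1 (pitch 80, oldest) -> assign | voices=[79 69 73]
Op 6: note_off(69): free voice 1 | voices=[79 - 73]
Op 7: note_on(65): voice 1 is free -> assigned | voices=[79 65 73]
Op 8: note_on(76): all voices busy, STEAL voice 2 (pitch 73, oldest) -> assign | voices=[79 65 76]
Op 9: note_on(74): all voices busy, STEAL voice 0 (pitch 79, oldest) -> assign | voices=[74 65 76]
Op 10: note_on(70): all voices busy, STEAL voice 1 (pitch 65, oldest) -> assign | voices=[74 70 76]
Op 11: note_on(63): all voices busy, STEAL voice 2 (pitch 76, oldest) -> assign | voices=[74 70 63]
Op 12: note_off(70): free voice 1 | voices=[74 - 63]

Answer: 6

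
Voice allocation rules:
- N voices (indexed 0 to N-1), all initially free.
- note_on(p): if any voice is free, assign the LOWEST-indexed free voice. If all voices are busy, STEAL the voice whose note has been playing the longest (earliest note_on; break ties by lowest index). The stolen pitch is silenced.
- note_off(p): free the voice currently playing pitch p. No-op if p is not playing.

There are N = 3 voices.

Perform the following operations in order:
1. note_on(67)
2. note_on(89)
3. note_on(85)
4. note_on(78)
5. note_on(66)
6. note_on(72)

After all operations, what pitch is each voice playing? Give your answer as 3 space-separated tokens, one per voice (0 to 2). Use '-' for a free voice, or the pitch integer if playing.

Answer: 78 66 72

Derivation:
Op 1: note_on(67): voice 0 is free -> assigned | voices=[67 - -]
Op 2: note_on(89): voice 1 is free -> assigned | voices=[67 89 -]
Op 3: note_on(85): voice 2 is free -> assigned | voices=[67 89 85]
Op 4: note_on(78): all voices busy, STEAL voice 0 (pitch 67, oldest) -> assign | voices=[78 89 85]
Op 5: note_on(66): all voices busy, STEAL voice 1 (pitch 89, oldest) -> assign | voices=[78 66 85]
Op 6: note_on(72): all voices busy, STEAL voice 2 (pitch 85, oldest) -> assign | voices=[78 66 72]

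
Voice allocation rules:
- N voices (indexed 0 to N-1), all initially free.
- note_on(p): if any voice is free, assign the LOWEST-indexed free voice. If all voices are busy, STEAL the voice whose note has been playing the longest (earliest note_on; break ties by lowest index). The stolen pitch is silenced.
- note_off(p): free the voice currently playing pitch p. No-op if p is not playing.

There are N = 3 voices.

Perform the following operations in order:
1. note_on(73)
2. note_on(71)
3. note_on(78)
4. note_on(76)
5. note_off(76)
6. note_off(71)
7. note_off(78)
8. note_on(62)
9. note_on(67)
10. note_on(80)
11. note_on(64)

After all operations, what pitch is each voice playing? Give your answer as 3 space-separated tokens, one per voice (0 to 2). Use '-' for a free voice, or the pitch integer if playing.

Answer: 64 67 80

Derivation:
Op 1: note_on(73): voice 0 is free -> assigned | voices=[73 - -]
Op 2: note_on(71): voice 1 is free -> assigned | voices=[73 71 -]
Op 3: note_on(78): voice 2 is free -> assigned | voices=[73 71 78]
Op 4: note_on(76): all voices busy, STEAL voice 0 (pitch 73, oldest) -> assign | voices=[76 71 78]
Op 5: note_off(76): free voice 0 | voices=[- 71 78]
Op 6: note_off(71): free voice 1 | voices=[- - 78]
Op 7: note_off(78): free voice 2 | voices=[- - -]
Op 8: note_on(62): voice 0 is free -> assigned | voices=[62 - -]
Op 9: note_on(67): voice 1 is free -> assigned | voices=[62 67 -]
Op 10: note_on(80): voice 2 is free -> assigned | voices=[62 67 80]
Op 11: note_on(64): all voices busy, STEAL voice 0 (pitch 62, oldest) -> assign | voices=[64 67 80]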